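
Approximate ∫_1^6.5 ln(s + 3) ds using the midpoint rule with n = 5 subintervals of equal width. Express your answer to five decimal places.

10.34934

Δs = (6.5 − 1)/5 = 1.1.
Midpoints: 1.55, 2.65, 3.75, 4.85, 5.95.
f(1.55) ≈ 1.51513, f(2.65) ≈ 1.73166, f(3.75) ≈ 1.90954, f(4.85) ≈ 2.06051, f(5.95) ≈ 2.19165.
Sum = Δs · [f(1.55) + f(2.65) + f(3.75) + f(4.85) + f(5.95)].
Sum ≈ 10.34934.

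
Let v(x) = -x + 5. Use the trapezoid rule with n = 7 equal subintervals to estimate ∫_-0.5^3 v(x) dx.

Δx = (3 − (-0.5))/7 = 0.5.
v(-0.5) = 5.5, v(0) = 5, v(0.5) = 4.5, v(1) = 4, v(1.5) = 3.5, v(2) = 3, v(2.5) = 2.5, v(3) = 2.
T_7 = (Δx/2)·[v(x_0) + 2v(x_1) + ... + 2v(x_{6}) + v(x_7)].
Sum = 13.125.

13.125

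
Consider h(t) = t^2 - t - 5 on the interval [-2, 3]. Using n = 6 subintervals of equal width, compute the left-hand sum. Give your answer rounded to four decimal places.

-15.2546

Δt = (3 − (-2))/6 = 5/6.
Left endpoints: -2, -7/6, -1/3, 0.5, 4/3, 13/6.
h(-2) = 1, h(-7/6) = -89/36, h(-1/3) = -41/9, h(0.5) = -5.25, h(4/3) = -41/9, h(13/6) = -89/36.
Sum = Δt · [h(-2) + h(-7/6) + h(-1/3) + ...].
Sum ≈ -15.2546.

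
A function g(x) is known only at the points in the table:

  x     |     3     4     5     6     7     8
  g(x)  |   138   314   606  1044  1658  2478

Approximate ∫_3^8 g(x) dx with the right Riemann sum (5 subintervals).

Δx = 1.
Sum = 1·[314 + 606 + 1044 + 1658 + 2478] = 6100.

6100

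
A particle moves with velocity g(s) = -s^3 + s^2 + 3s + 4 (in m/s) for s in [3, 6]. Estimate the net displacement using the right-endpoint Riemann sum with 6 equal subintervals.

-228.0625

Δs = (6 − 3)/6 = 0.5.
Right endpoints: 3.5, 4, 4.5, 5, 5.5, 6.
g(3.5) = -16.125, g(4) = -32, g(4.5) = -53.375, g(5) = -81, g(5.5) = -115.625, g(6) = -158.
Sum = Δs · [g(3.5) + g(4) + g(4.5) + ...].
Sum = -228.0625.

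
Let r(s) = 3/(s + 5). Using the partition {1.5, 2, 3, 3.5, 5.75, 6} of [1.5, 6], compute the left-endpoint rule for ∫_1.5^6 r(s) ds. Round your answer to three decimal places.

1.711

Subinterval widths: 0.5, 1, 0.5, 2.25, 0.25.
Left endpoints: 1.5, 2, 3, 3.5, 5.75.
r(1.5) = 6/13, r(2) = 3/7, r(3) = 0.375, r(3.5) = 6/17, r(5.75) = 12/43.
Sum = Σ Δs_i · r(s_i).
Sum ≈ 1.711.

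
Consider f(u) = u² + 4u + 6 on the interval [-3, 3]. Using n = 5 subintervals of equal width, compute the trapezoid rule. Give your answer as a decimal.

55.44

Δu = (3 − (-3))/5 = 1.2.
f(-3) = 3, f(-1.8) = 2.04, f(-0.6) = 3.96, f(0.6) = 8.76, f(1.8) = 16.44, f(3) = 27.
T_5 = (Δu/2)·[f(u_0) + 2f(u_1) + ... + 2f(u_{4}) + f(u_5)].
Sum = 55.44.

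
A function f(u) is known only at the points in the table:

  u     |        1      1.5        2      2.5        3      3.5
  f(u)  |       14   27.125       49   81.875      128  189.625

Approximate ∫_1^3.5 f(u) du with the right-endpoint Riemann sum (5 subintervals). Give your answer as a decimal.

237.8125

Δu = 0.5.
Sum = 0.5·[27.125 + 49 + 81.875 + 128 + 189.625] = 237.8125.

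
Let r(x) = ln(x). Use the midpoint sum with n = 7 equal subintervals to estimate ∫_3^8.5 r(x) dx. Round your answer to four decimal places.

Δx = (8.5 − 3)/7 = 11/14.
Midpoints: 95/28, 117/28, 139/28, 5.75, 183/28, 205/28, 227/28.
r(95/28) ≈ 1.2217, r(117/28) ≈ 1.4300, r(139/28) ≈ 1.6023, r(5.75) ≈ 1.7492, r(183/28) ≈ 1.8773, r(205/28) ≈ 1.9908, r(227/28) ≈ 2.0927.
Sum = Δx · [r(95/28) + r(117/28) + r(139/28) + ...].
Sum ≈ 9.4002.

9.4002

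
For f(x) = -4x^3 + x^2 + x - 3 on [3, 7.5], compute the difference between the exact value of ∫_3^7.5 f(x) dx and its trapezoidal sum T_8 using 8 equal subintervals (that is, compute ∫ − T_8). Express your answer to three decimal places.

Exact integral: ∫_3^7.5 f(x) dx = -2941.3125.
T_8 ≈ -2956.02539.
Error ≈ -2941.3125 − (-2956.02539) ≈ 14.713.

14.713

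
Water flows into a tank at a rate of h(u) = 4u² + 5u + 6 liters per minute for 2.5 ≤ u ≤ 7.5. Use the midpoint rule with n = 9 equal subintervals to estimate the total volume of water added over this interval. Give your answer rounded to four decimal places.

696.1523

Δu = (7.5 − 2.5)/9 = 5/9.
Midpoints: 25/9, 10/3, 35/9, 40/9, 5, 50/9, 55/9, 20/3, 65/9.
h(25/9) = 4111/81, h(10/3) = 604/9, h(35/9) = 6961/81, h(40/9) = 8686/81, h(5) = 131, h(50/9) = 12736/81, h(55/9) = 15061/81, h(20/3) = 1954/9, h(65/9) = 20311/81.
Sum = Δu · [h(25/9) + h(10/3) + h(35/9) + ...].
Sum ≈ 696.1523.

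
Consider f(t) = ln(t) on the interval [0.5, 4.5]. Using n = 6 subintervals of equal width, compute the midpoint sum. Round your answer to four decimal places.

Δt = (4.5 − 0.5)/6 = 2/3.
Midpoints: 5/6, 1.5, 13/6, 17/6, 3.5, 25/6.
f(5/6) ≈ -0.1823, f(1.5) ≈ 0.4055, f(13/6) ≈ 0.7732, f(17/6) ≈ 1.0415, f(3.5) ≈ 1.2528, f(25/6) ≈ 1.4271.
Sum = Δt · [f(5/6) + f(1.5) + f(13/6) + ...].
Sum ≈ 3.1451.

3.1451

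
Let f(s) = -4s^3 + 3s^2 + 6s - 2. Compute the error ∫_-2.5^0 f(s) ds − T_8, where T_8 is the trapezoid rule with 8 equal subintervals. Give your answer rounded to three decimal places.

Exact integral: ∫_-2.5^0 f(s) ds = 30.9375.
T_8 ≈ 31.66992.
Error ≈ 30.9375 − 31.66992 ≈ -0.732.

-0.732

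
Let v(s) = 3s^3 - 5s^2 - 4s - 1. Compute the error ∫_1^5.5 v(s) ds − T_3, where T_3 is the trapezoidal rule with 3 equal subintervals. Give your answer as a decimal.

-40.921875

Exact integral: ∫_1^5.5 v(s) ds = 346.921875.
T_3 = 387.84375.
Error = 346.921875 − 387.84375 = -40.921875.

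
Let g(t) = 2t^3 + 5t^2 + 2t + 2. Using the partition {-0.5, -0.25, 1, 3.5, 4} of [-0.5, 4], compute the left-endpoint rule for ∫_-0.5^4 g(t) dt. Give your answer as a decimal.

Subinterval widths: 0.25, 1.25, 2.5, 0.5.
Left endpoints: -0.5, -0.25, 1, 3.5.
g(-0.5) = 2, g(-0.25) = 1.78125, g(1) = 11, g(3.5) = 156.
Sum = Σ Δt_i · g(t_i).
Sum = 108.2265625.

108.2265625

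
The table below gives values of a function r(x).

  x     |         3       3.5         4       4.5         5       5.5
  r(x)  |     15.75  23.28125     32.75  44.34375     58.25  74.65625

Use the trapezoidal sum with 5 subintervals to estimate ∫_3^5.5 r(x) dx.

101.9140625

Δx = 0.5.
T_5 = (0.5/2)·[15.75 + 2·23.28125 + 2·32.75 + 2·44.34375 + 2·58.25 + 74.65625] = 101.9140625.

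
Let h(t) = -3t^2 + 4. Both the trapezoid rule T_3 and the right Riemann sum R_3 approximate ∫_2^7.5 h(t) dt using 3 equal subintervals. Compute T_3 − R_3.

T_3 ≈ -401.11806.
R_3 ≈ -544.80556.
T_3 − R_3 = 143.6875.

143.6875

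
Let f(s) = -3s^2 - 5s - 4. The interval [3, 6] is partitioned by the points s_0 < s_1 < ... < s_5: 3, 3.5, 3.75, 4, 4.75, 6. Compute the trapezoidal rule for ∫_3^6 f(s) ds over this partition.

Subinterval widths: 0.5, 0.25, 0.25, 0.75, 1.25.
f(3) = -46, f(3.5) = -58.25, f(3.75) = -64.9375, f(4) = -72, f(4.75) = -95.4375, f(6) = -142.
On each subinterval the trapezoid contributes (Δs_i/2)·[f(s_{i-1}) + f(s_i)].
Sum = -269.765625.

-269.765625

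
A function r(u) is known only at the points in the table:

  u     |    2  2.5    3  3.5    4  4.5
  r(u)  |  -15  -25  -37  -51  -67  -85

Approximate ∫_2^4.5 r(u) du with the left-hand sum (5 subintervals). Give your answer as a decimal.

Δu = 0.5.
Sum = 0.5·[(-15) + (-25) + (-37) + (-51) + (-67)] = -97.5.

-97.5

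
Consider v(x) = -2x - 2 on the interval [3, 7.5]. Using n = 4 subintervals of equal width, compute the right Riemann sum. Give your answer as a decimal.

-61.3125

Δx = (7.5 − 3)/4 = 1.125.
Right endpoints: 4.125, 5.25, 6.375, 7.5.
v(4.125) = -10.25, v(5.25) = -12.5, v(6.375) = -14.75, v(7.5) = -17.
Sum = Δx · [v(4.125) + v(5.25) + v(6.375) + v(7.5)].
Sum = -61.3125.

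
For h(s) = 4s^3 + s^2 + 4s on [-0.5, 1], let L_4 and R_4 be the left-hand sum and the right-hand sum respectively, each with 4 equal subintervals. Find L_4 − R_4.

L_4 = 0.84375.
R_4 = 5.0625.
L_4 − R_4 = -4.21875.

-4.21875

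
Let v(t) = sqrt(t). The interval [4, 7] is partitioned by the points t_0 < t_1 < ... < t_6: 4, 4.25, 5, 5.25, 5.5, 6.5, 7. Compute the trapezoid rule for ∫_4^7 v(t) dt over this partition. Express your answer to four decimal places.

Subinterval widths: 0.25, 0.75, 0.25, 0.25, 1, 0.5.
v(4) ≈ 2.0000, v(4.25) ≈ 2.0616, v(5) ≈ 2.2361, v(5.25) ≈ 2.2913, v(5.5) ≈ 2.3452, v(6.5) ≈ 2.5495, v(7) ≈ 2.6458.
On each subinterval the trapezoid contributes (Δt_i/2)·[v(t_{i-1}) + v(t_i)].
Sum ≈ 7.0110.

7.0110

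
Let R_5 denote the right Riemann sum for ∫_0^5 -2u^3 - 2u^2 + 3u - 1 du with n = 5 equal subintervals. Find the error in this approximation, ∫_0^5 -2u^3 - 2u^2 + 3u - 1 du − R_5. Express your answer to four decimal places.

Exact integral: ∫_0^5 f(u) du ≈ -363.333333.
R_5 = -520.
Error ≈ -363.333333 − (-520) ≈ 156.6667.

156.6667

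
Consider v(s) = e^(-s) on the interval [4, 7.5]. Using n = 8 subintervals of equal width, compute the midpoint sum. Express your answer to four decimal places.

Δs = (7.5 − 4)/8 = 0.4375.
Midpoints: 4.21875, 4.65625, 5.09375, 5.53125, 5.96875, 6.40625, 6.84375, 7.28125.
v(4.21875) ≈ 0.0147, v(4.65625) ≈ 0.0095, v(5.09375) ≈ 0.0061, v(5.53125) ≈ 0.0040, v(5.96875) ≈ 0.0026, v(6.40625) ≈ 0.0017, v(6.84375) ≈ 0.0011, v(7.28125) ≈ 0.0007.
Sum = Δs · [v(4.21875) + v(4.65625) + v(5.09375) + ...].
Sum ≈ 0.0176.

0.0176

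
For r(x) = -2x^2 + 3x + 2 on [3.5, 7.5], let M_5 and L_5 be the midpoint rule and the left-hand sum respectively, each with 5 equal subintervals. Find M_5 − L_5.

M_5 = -178.24.
L_5 = -149.12.
M_5 − L_5 = -29.12.

-29.12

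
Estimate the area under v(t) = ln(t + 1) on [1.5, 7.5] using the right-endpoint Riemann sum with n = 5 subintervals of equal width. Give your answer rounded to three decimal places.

Δt = (7.5 − 1.5)/5 = 1.2.
Right endpoints: 2.7, 3.9, 5.1, 6.3, 7.5.
v(2.7) ≈ 1.308, v(3.9) ≈ 1.589, v(5.1) ≈ 1.808, v(6.3) ≈ 1.988, v(7.5) ≈ 2.140.
Sum = Δt · [v(2.7) + v(3.9) + v(5.1) + v(6.3) + v(7.5)].
Sum ≈ 10.601.

10.601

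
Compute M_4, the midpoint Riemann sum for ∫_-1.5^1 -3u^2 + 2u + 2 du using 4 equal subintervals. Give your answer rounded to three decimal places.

Δu = (1 − (-1.5))/4 = 0.625.
Midpoints: -1.1875, -0.5625, 0.0625, 0.6875.
f(-1.1875) = -4.60546875, f(-0.5625) = -0.07421875, f(0.0625) = 2.11328125, f(0.6875) = 1.95703125.
Sum = Δu · [f(-1.1875) + f(-0.5625) + f(0.0625) + f(0.6875)].
Sum ≈ -0.381.

-0.381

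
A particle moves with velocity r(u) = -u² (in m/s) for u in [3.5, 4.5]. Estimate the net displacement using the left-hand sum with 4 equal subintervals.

Δu = (4.5 − 3.5)/4 = 0.25.
Left endpoints: 3.5, 3.75, 4, 4.25.
r(3.5) = -12.25, r(3.75) = -14.0625, r(4) = -16, r(4.25) = -18.0625.
Sum = Δu · [r(3.5) + r(3.75) + r(4) + r(4.25)].
Sum = -15.09375.

-15.09375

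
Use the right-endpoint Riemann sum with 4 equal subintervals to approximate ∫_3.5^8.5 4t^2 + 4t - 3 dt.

Δt = (8.5 − 3.5)/4 = 1.25.
Right endpoints: 4.75, 6, 7.25, 8.5.
f(4.75) = 106.25, f(6) = 165, f(7.25) = 236.25, f(8.5) = 320.
Sum = Δt · [f(4.75) + f(6) + f(7.25) + f(8.5)].
Sum = 1034.375.

1034.375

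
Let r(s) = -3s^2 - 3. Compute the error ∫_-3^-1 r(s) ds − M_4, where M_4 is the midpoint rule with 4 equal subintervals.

Exact integral: ∫_-3^-1 r(s) ds = -32.
M_4 = -31.875.
Error = -32 − (-31.875) = -0.125.

-0.125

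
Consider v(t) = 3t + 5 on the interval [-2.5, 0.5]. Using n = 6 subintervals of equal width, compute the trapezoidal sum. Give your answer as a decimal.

6

Δt = (0.5 − (-2.5))/6 = 0.5.
v(-2.5) = -2.5, v(-2) = -1, v(-1.5) = 0.5, v(-1) = 2, v(-0.5) = 3.5, v(0) = 5, v(0.5) = 6.5.
T_6 = (Δt/2)·[v(t_0) + 2v(t_1) + ... + 2v(t_{5}) + v(t_6)].
Sum = 6.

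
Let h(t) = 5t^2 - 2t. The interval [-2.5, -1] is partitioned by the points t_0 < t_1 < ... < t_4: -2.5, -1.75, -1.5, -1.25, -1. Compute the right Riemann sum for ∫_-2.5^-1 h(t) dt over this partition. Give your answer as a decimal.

22

Subinterval widths: 0.75, 0.25, 0.25, 0.25.
Right endpoints: -1.75, -1.5, -1.25, -1.
h(-1.75) = 18.8125, h(-1.5) = 14.25, h(-1.25) = 10.3125, h(-1) = 7.
Sum = Σ Δt_i · h(t_i).
Sum = 22.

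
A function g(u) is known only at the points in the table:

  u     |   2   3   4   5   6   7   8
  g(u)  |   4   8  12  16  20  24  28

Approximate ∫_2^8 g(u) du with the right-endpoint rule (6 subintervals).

108

Δu = 1.
Sum = 1·[8 + 12 + 16 + 20 + 24 + 28] = 108.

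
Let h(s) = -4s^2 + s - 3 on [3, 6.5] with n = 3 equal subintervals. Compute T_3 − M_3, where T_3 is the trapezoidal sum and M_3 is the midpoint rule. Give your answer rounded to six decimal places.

-4.763889

T_3 ≈ -327.21759259.
M_3 ≈ -322.45370370.
T_3 − M_3 ≈ -4.763889.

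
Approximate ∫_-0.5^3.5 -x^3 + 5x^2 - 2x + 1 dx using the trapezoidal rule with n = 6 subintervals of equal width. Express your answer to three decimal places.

26.315

Δx = (3.5 − (-0.5))/6 = 2/3.
f(-0.5) = 3.375, f(1/6) = 173/216, f(5/6) = 481/216, f(1.5) = 5.875, f(13/6) = 2153/216, f(17/6) = 2749/216, f(3.5) = 12.375.
T_6 = (Δx/2)·[f(x_0) + 2f(x_1) + ... + 2f(x_{5}) + f(x_6)].
Sum ≈ 26.315.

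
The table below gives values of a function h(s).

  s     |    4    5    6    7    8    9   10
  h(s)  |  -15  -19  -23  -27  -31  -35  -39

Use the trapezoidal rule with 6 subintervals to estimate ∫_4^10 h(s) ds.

-162

Δs = 1.
T_6 = (1/2)·[(-15) + 2·(-19) + 2·(-23) + 2·(-27) + 2·(-31) + 2·(-35) + (-39)] = -162.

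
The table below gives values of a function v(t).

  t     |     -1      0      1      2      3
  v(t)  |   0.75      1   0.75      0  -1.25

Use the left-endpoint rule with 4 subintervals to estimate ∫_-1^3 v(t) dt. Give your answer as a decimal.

2.5

Δt = 1.
Sum = 1·[0.75 + 1 + 0.75 + 0] = 2.5.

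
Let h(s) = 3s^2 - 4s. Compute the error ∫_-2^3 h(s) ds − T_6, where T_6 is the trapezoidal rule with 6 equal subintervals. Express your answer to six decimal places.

-1.736111

Exact integral: ∫_-2^3 h(s) ds = 25.
T_6 ≈ 26.73611111.
Error ≈ 25 − 26.73611111 ≈ -1.736111.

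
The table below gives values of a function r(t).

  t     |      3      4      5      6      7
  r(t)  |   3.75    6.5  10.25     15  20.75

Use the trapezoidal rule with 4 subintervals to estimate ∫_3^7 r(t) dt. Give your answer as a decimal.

44

Δt = 1.
T_4 = (1/2)·[3.75 + 2·6.5 + 2·10.25 + 2·15 + 20.75] = 44.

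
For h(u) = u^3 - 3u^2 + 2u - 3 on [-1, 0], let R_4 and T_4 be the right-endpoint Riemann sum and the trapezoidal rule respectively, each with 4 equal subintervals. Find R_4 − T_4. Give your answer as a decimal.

R_4 = -4.546875.
T_4 = -5.296875.
R_4 − T_4 = 0.75.

0.75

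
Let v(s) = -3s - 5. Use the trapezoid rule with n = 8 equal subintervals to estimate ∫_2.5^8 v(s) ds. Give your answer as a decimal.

Δs = (8 − 2.5)/8 = 0.6875.
v(2.5) = -12.5, v(3.1875) = -14.5625, v(3.875) = -16.625, v(4.5625) = -18.6875, v(5.25) = -20.75, v(5.9375) = -22.8125, v(6.625) = -24.875, v(7.3125) = -26.9375, v(8) = -29.
T_8 = (Δs/2)·[v(s_0) + 2v(s_1) + ... + 2v(s_{7}) + v(s_8)].
Sum = -114.125.

-114.125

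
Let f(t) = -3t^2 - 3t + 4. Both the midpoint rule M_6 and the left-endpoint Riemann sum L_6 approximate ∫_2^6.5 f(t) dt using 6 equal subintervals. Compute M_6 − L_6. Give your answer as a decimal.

-46.1953125

M_6 = -305.3671875.
L_6 = -259.171875.
M_6 − L_6 = -46.1953125.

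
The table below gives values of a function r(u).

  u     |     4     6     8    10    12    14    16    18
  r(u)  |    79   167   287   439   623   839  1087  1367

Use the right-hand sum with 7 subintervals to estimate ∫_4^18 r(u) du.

Δu = 2.
Sum = 2·[167 + 287 + 439 + 623 + 839 + 1087 + 1367] = 9618.

9618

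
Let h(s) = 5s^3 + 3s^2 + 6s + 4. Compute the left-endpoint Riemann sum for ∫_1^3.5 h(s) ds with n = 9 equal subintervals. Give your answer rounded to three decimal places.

Δs = (3.5 − 1)/9 = 5/18.
Left endpoints: 1, 23/18, 14/9, 11/6, 19/9, 43/18, 8/3, 53/18, 29/9.
h(1) = 18, h(23/18) = 157441/5832, h(14/9) = 28732/729, h(11/6) = 12073/216, h(19/9) = 56192/729, h(43/18) = 604301/5832, h(8/3) = 3676/27, h(53/18) = 1022431/5832, h(29/9) = 161662/729.
Sum = Δs · [h(1) + h(23/18) + h(14/9) + ...].
Sum ≈ 237.284.

237.284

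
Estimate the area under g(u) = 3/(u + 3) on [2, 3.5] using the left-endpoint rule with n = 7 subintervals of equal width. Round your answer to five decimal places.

0.80212

Δu = (3.5 − 2)/7 = 3/14.
Left endpoints: 2, 31/14, 17/7, 37/14, 20/7, 43/14, 23/7.
g(2) = 0.6, g(31/14) = 42/73, g(17/7) = 21/38, g(37/14) = 42/79, g(20/7) = 21/41, g(43/14) = 42/85, g(23/7) = 21/44.
Sum = Δu · [g(2) + g(31/14) + g(17/7) + ...].
Sum ≈ 0.80212.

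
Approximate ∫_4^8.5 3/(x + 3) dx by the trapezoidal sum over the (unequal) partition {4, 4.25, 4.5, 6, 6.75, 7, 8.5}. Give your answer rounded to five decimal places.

Subinterval widths: 0.25, 0.25, 1.5, 0.75, 0.25, 1.5.
f(4) = 3/7, f(4.25) = 12/29, f(4.5) = 0.4, f(6) = 1/3, f(6.75) = 4/13, f(7) = 0.3, f(8.5) = 6/23.
On each subinterval the trapezoid contributes (Δx_i/2)·[f(x_{i-1}) + f(x_i)].
Sum ≈ 1.49402.

1.49402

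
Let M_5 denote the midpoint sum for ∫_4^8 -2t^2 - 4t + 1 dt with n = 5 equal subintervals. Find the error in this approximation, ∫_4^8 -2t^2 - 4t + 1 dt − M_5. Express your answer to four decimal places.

-0.4267

Exact integral: ∫_4^8 f(t) dt ≈ -390.666667.
M_5 = -390.24.
Error ≈ -390.666667 − (-390.24) ≈ -0.4267.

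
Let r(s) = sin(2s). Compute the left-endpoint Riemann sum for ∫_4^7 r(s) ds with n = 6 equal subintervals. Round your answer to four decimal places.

Δs = (7 − 4)/6 = 0.5.
Left endpoints: 4, 4.5, 5, 5.5, 6, 6.5.
r(4) ≈ 0.9894, r(4.5) ≈ 0.4121, r(5) ≈ -0.5440, r(5.5) ≈ -1.0000, r(6) ≈ -0.5366, r(6.5) ≈ 0.4202.
Sum = Δs · [r(4) + r(4.5) + r(5) + ...].
Sum ≈ -0.1295.

-0.1295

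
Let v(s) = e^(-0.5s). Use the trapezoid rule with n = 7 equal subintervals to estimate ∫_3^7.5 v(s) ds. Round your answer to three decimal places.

Δs = (7.5 − 3)/7 = 9/14.
v(3) ≈ 0.223, v(51/14) ≈ 0.162, v(30/7) ≈ 0.117, v(69/14) ≈ 0.085, v(39/7) ≈ 0.062, v(87/14) ≈ 0.045, v(48/7) ≈ 0.032, v(7.5) ≈ 0.024.
T_7 = (Δs/2)·[v(s_0) + 2v(s_1) + ... + 2v(s_{6}) + v(s_7)].
Sum ≈ 0.403.

0.403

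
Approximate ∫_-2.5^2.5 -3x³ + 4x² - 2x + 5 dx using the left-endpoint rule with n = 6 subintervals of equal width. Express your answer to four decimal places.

Δx = (2.5 − (-2.5))/6 = 5/6.
Left endpoints: -2.5, -5/3, -5/6, 0, 5/6, 5/3.
f(-2.5) = 81.875, f(-5/3) = 100/3, f(-5/6) = 805/72, f(0) = 5, f(5/6) = 4.375, f(5/3) = -10/9.
Sum = Δx · [f(-2.5) + f(-5/3) + f(-5/6) + ...].
Sum ≈ 112.2106.

112.2106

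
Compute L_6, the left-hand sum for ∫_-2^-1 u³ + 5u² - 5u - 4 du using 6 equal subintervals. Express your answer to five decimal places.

12.50231

Δu = (-1 − (-2))/6 = 1/6.
Left endpoints: -2, -11/6, -5/3, -1.5, -4/3, -7/6.
f(-2) = 18, f(-11/6) = 3415/216, f(-5/3) = 367/27, f(-1.5) = 11.375, f(-4/3) = 248/27, f(-7/6) = 1523/216.
Sum = Δu · [f(-2) + f(-11/6) + f(-5/3) + ...].
Sum ≈ 12.50231.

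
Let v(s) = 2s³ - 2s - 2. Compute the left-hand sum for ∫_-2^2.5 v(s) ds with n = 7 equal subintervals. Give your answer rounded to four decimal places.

-11.5485

Δs = (2.5 − (-2))/7 = 9/14.
Left endpoints: -2, -19/14, -5/7, -1/14, 4/7, 17/14, 13/7.
v(-2) = -14, v(-19/14) = -5879/1372, v(-5/7) = -446/343, v(-1/14) = -2549/1372, v(4/7) = -950/343, v(17/14) = -1163/1372, v(13/7) = 2434/343.
Sum = Δs · [v(-2) + v(-19/14) + v(-5/7) + ...].
Sum ≈ -11.5485.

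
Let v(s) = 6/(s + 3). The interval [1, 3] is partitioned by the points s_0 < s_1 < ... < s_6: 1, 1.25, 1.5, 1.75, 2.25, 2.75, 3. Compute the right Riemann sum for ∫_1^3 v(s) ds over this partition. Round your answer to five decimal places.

Subinterval widths: 0.25, 0.25, 0.25, 0.5, 0.5, 0.25.
Right endpoints: 1.25, 1.5, 1.75, 2.25, 2.75, 3.
v(1.25) = 24/17, v(1.5) = 4/3, v(1.75) = 24/19, v(2.25) = 8/7, v(2.75) = 24/23, v(3) = 1.
Sum = Σ Δs_i · v(s_i).
Sum ≈ 2.34523.

2.34523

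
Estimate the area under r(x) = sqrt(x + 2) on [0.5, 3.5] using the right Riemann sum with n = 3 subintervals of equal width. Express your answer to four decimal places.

Δx = (3.5 − 0.5)/3 = 1.
Right endpoints: 1.5, 2.5, 3.5.
r(1.5) ≈ 1.8708, r(2.5) ≈ 2.1213, r(3.5) ≈ 2.3452.
Sum = Δx · [r(1.5) + r(2.5) + r(3.5)].
Sum ≈ 6.3374.

6.3374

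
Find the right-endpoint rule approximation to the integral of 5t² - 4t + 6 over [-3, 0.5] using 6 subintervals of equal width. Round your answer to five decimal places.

Δt = (0.5 − (-3))/6 = 7/12.
Right endpoints: -29/12, -11/6, -1.25, -2/3, -1/12, 0.5.
f(-29/12) = 6461/144, f(-11/6) = 1085/36, f(-1.25) = 18.8125, f(-2/3) = 98/9, f(-1/12) = 917/144, f(0.5) = 5.25.
Sum = Δt · [f(-29/12) + f(-11/6) + f(-1.25) + ...].
Sum ≈ 67.85706.

67.85706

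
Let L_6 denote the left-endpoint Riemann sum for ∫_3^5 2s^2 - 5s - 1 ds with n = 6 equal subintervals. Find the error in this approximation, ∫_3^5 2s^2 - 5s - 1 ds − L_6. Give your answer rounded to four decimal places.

3.5926

Exact integral: ∫_3^5 f(s) ds ≈ 23.333333.
L_6 ≈ 19.740741.
Error ≈ 23.333333 − 19.740741 ≈ 3.5926.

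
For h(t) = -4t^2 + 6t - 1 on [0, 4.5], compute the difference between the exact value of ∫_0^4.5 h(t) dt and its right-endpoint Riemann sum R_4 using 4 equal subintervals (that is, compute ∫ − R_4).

34.171875

Exact integral: ∫_0^4.5 h(t) dt = -65.25.
R_4 = -99.421875.
Error = -65.25 − (-99.421875) = 34.171875.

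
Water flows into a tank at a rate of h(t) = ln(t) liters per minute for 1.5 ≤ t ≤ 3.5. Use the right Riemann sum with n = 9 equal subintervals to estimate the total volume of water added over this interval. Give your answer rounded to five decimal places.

1.86905

Δt = (3.5 − 1.5)/9 = 2/9.
Right endpoints: 31/18, 35/18, 13/6, 43/18, 47/18, 17/6, 55/18, 59/18, 3.5.
h(31/18) ≈ 0.54362, h(35/18) ≈ 0.66498, h(13/6) ≈ 0.77319, h(43/18) ≈ 0.87083, h(47/18) ≈ 0.95978, h(17/6) ≈ 1.04145, h(55/18) ≈ 1.11696, h(59/18) ≈ 1.18717, h(3.5) ≈ 1.25276.
Sum = Δt · [h(31/18) + h(35/18) + h(13/6) + ...].
Sum ≈ 1.86905.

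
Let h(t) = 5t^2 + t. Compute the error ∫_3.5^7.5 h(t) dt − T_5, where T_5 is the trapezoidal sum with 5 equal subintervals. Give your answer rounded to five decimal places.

Exact integral: ∫_3.5^7.5 h(t) dt ≈ 653.6666667.
T_5 = 655.8.
Error ≈ 653.6666667 − 655.8 ≈ -2.13333.

-2.13333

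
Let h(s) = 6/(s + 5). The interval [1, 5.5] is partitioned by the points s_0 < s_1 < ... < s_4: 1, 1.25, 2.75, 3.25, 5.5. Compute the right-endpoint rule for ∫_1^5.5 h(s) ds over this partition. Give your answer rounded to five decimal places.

3.05064

Subinterval widths: 0.25, 1.5, 0.5, 2.25.
Right endpoints: 1.25, 2.75, 3.25, 5.5.
h(1.25) = 0.96, h(2.75) = 24/31, h(3.25) = 8/11, h(5.5) = 4/7.
Sum = Σ Δs_i · h(s_i).
Sum ≈ 3.05064.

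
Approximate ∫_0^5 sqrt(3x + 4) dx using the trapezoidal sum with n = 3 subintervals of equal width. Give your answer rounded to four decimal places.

16.5352

Δx = (5 − 0)/3 = 5/3.
f(0) ≈ 2.0000, f(5/3) ≈ 3.0000, f(10/3) ≈ 3.7417, f(5) ≈ 4.3589.
T_3 = (Δx/2)·[f(x_0) + 2f(x_1) + 2f(x_2) + f(x_3)].
Sum ≈ 16.5352.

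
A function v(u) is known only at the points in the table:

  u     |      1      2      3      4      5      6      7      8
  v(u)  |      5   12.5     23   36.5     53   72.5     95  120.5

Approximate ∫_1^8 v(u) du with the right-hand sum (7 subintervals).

413

Δu = 1.
Sum = 1·[12.5 + 23 + 36.5 + 53 + 72.5 + 95 + 120.5] = 413.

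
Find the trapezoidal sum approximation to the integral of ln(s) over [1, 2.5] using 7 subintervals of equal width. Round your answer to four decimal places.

0.7884

Δs = (2.5 − 1)/7 = 3/14.
f(1) ≈ 0.0000, f(17/14) ≈ 0.1942, f(10/7) ≈ 0.3567, f(23/14) ≈ 0.4964, f(13/7) ≈ 0.6190, f(29/14) ≈ 0.7282, f(16/7) ≈ 0.8267, f(2.5) ≈ 0.9163.
T_7 = (Δs/2)·[f(s_0) + 2f(s_1) + ... + 2f(s_{6}) + f(s_7)].
Sum ≈ 0.7884.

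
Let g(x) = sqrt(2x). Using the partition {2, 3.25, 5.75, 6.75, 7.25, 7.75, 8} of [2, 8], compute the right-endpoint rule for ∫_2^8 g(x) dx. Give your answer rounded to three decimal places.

20.211

Subinterval widths: 1.25, 2.5, 1, 0.5, 0.5, 0.25.
Right endpoints: 3.25, 5.75, 6.75, 7.25, 7.75, 8.
g(3.25) ≈ 2.550, g(5.75) ≈ 3.391, g(6.75) ≈ 3.674, g(7.25) ≈ 3.808, g(7.75) ≈ 3.937, g(8) ≈ 4.000.
Sum = Σ Δx_i · g(x_i).
Sum ≈ 20.211.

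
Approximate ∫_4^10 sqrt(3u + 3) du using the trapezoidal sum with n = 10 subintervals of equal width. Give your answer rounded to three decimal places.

29.213

Δu = (10 − 4)/10 = 0.6.
f(4) ≈ 3.873, f(4.6) ≈ 4.099, f(5.2) ≈ 4.313, f(5.8) ≈ 4.517, f(6.4) ≈ 4.712, f(7) ≈ 4.899, f(7.6) ≈ 5.079, f(8.2) ≈ 5.254, f(8.8) ≈ 5.422, f(9.4) ≈ 5.586, f(10) ≈ 5.745.
T_10 = (Δu/2)·[f(u_0) + 2f(u_1) + ... + 2f(u_{9}) + f(u_10)].
Sum ≈ 29.213.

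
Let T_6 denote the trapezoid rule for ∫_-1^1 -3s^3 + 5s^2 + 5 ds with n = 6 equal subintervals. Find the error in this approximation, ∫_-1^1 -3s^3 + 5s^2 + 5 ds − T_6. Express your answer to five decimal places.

Exact integral: ∫_-1^1 f(s) ds ≈ 13.3333333.
T_6 ≈ 13.5185185.
Error ≈ 13.3333333 − 13.5185185 ≈ -0.18519.

-0.18519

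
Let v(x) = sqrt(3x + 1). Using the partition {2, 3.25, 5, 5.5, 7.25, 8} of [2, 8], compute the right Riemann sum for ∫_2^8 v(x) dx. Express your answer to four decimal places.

25.2870

Subinterval widths: 1.25, 1.75, 0.5, 1.75, 0.75.
Right endpoints: 3.25, 5, 5.5, 7.25, 8.
v(3.25) ≈ 3.2787, v(5) ≈ 4.0000, v(5.5) ≈ 4.1833, v(7.25) ≈ 4.7697, v(8) ≈ 5.0000.
Sum = Σ Δx_i · v(x_i).
Sum ≈ 25.2870.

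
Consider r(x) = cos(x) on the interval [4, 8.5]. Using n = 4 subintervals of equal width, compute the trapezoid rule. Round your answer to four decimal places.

Δx = (8.5 − 4)/4 = 1.125.
r(4) ≈ -0.6536, r(5.125) ≈ 0.4010, r(6.25) ≈ 0.9994, r(7.375) ≈ 0.4609, r(8.5) ≈ -0.6020.
T_4 = (Δx/2)·[r(x_0) + 2r(x_1) + 2r(x_2) + 2r(x_3) + r(x_4)].
Sum ≈ 1.3877.

1.3877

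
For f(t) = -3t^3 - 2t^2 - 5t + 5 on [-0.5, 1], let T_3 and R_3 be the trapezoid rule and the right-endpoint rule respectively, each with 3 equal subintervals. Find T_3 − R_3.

3.09375

T_3 = 3.90625.
R_3 = 0.8125.
T_3 − R_3 = 3.09375.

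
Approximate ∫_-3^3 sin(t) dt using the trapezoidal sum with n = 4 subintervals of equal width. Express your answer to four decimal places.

Δt = (3 − (-3))/4 = 1.5.
f(-3) ≈ -0.1411, f(-1.5) ≈ -0.9975, f(0) ≈ 0.0000, f(1.5) ≈ 0.9975, f(3) ≈ 0.1411.
T_4 = (Δt/2)·[f(t_0) + 2f(t_1) + 2f(t_2) + 2f(t_3) + f(t_4)].
Sum ≈ 0.0000.

0.0000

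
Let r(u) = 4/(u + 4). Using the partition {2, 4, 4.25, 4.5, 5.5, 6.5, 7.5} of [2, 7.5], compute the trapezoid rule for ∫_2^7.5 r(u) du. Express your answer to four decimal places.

Subinterval widths: 2, 0.25, 0.25, 1, 1, 1.
r(2) = 2/3, r(4) = 0.5, r(4.25) = 16/33, r(4.5) = 8/17, r(5.5) = 8/19, r(6.5) = 8/21, r(7.5) = 8/23.
On each subinterval the trapezoid contributes (Δu_i/2)·[r(u_{i-1}) + r(u_i)].
Sum ≈ 2.6204.

2.6204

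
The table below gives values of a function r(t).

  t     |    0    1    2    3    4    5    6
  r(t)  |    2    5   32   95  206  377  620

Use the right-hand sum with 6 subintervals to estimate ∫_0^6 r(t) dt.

1335

Δt = 1.
Sum = 1·[5 + 32 + 95 + 206 + 377 + 620] = 1335.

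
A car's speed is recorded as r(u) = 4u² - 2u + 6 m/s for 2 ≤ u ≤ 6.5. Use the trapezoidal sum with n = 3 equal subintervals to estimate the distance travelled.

Δu = (6.5 − 2)/3 = 1.5.
r(2) = 18, r(3.5) = 48, r(5) = 96, r(6.5) = 162.
T_3 = (Δu/2)·[r(u_0) + 2r(u_1) + 2r(u_2) + r(u_3)].
Sum = 351.

351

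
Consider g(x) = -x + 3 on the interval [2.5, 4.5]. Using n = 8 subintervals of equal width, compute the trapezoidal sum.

-1

Δx = (4.5 − 2.5)/8 = 0.25.
g(2.5) = 0.5, g(2.75) = 0.25, g(3) = 0, g(3.25) = -0.25, g(3.5) = -0.5, g(3.75) = -0.75, g(4) = -1, g(4.25) = -1.25, g(4.5) = -1.5.
T_8 = (Δx/2)·[g(x_0) + 2g(x_1) + ... + 2g(x_{7}) + g(x_8)].
Sum = -1.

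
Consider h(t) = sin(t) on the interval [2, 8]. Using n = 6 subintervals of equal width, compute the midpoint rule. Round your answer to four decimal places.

Δt = (8 − 2)/6 = 1.
Midpoints: 2.5, 3.5, 4.5, 5.5, 6.5, 7.5.
h(2.5) ≈ 0.5985, h(3.5) ≈ -0.3508, h(4.5) ≈ -0.9775, h(5.5) ≈ -0.7055, h(6.5) ≈ 0.2151, h(7.5) ≈ 0.9380.
Sum = Δt · [h(2.5) + h(3.5) + h(4.5) + ...].
Sum ≈ -0.2823.

-0.2823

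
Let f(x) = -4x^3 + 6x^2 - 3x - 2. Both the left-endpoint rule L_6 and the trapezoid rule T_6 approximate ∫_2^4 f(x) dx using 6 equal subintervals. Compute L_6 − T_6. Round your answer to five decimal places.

L_6 ≈ -124.7777778.
T_6 ≈ -151.1111111.
L_6 − T_6 ≈ 26.33333.

26.33333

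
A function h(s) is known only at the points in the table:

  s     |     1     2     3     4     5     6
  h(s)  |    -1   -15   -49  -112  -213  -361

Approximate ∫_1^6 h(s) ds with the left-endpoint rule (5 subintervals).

Δs = 1.
Sum = 1·[(-1) + (-15) + (-49) + (-112) + (-213)] = -390.

-390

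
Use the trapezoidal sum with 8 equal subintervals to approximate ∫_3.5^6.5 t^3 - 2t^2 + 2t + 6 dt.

Δt = (6.5 − 3.5)/8 = 0.375.
f(3.5) = 31.375, f(3.875) = 21455/512, f(4.25) = 55.140625, f(4.625) = 36557/512, f(5) = 91, f(5.375) = 58499/512, f(5.75) = 141.484375, f(6.125) = 88577/512, f(6.5) = 209.125.
T_8 = (Δt/2)·[f(t_0) + 2f(t_1) + ... + 2f(t_{7}) + f(t_8)].
Sum = 303.1640625.

303.1640625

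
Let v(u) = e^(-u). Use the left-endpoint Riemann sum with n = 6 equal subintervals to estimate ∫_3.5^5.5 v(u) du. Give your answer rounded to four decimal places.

0.0307

Δu = (5.5 − 3.5)/6 = 1/3.
Left endpoints: 3.5, 23/6, 25/6, 4.5, 29/6, 31/6.
v(3.5) ≈ 0.0302, v(23/6) ≈ 0.0216, v(25/6) ≈ 0.0155, v(4.5) ≈ 0.0111, v(29/6) ≈ 0.0080, v(31/6) ≈ 0.0057.
Sum = Δu · [v(3.5) + v(23/6) + v(25/6) + ...].
Sum ≈ 0.0307.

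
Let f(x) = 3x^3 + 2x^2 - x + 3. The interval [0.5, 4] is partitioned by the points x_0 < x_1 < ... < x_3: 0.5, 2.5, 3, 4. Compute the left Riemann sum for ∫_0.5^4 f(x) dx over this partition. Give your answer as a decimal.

Subinterval widths: 2, 0.5, 1.
Left endpoints: 0.5, 2.5, 3.
f(0.5) = 3.375, f(2.5) = 59.875, f(3) = 99.
Sum = Σ Δx_i · f(x_i).
Sum = 135.6875.

135.6875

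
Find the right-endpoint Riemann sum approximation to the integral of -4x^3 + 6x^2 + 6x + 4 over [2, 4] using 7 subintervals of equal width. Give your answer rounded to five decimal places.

Δx = (4 − 2)/7 = 2/7.
Right endpoints: 16/7, 18/7, 20/7, 22/7, 24/7, 26/7, 4.
f(16/7) = 444/343, f(18/7) = -3056/343, f(20/7) = -7948/343, f(22/7) = -14424/343, f(24/7) = -22676/343, f(26/7) = -32896/343, f(4) = -132.
Sum = Δx · [f(16/7) + f(18/7) + f(20/7) + ...].
Sum ≈ -104.81633.

-104.81633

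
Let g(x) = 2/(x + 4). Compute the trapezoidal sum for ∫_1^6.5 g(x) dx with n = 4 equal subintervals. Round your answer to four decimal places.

1.4935

Δx = (6.5 − 1)/4 = 1.375.
g(1) = 0.4, g(2.375) = 16/51, g(3.75) = 8/31, g(5.125) = 16/73, g(6.5) = 4/21.
T_4 = (Δx/2)·[g(x_0) + 2g(x_1) + 2g(x_2) + 2g(x_3) + g(x_4)].
Sum ≈ 1.4935.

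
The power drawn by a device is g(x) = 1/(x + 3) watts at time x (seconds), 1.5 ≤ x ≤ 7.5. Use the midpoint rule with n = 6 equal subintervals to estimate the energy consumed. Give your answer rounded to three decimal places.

Δx = (7.5 − 1.5)/6 = 1.
Midpoints: 2, 3, 4, 5, 6, 7.
g(2) = 0.2, g(3) = 1/6, g(4) = 1/7, g(5) = 0.125, g(6) = 1/9, g(7) = 0.1.
Sum = Δx · [g(2) + g(3) + g(4) + ...].
Sum ≈ 0.846.

0.846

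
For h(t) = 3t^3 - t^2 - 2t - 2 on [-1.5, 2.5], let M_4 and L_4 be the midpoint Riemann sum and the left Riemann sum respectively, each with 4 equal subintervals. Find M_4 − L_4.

19

M_4 = 6.
L_4 = -13.
M_4 − L_4 = 19.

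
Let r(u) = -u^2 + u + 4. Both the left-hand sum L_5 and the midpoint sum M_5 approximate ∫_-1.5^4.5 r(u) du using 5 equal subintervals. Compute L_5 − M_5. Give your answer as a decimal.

5.04

L_5 = 7.26.
M_5 = 2.22.
L_5 − M_5 = 5.04.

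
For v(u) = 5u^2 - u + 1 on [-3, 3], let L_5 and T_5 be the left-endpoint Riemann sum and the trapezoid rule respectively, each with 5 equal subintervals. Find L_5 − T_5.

L_5 = 106.8.
T_5 = 103.2.
L_5 − T_5 = 3.6.

3.6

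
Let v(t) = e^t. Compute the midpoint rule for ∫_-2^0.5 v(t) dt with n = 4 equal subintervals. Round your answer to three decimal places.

Δt = (0.5 − (-2))/4 = 0.625.
Midpoints: -1.6875, -1.0625, -0.4375, 0.1875.
v(-1.6875) ≈ 0.185, v(-1.0625) ≈ 0.346, v(-0.4375) ≈ 0.646, v(0.1875) ≈ 1.206.
Sum = Δt · [v(-1.6875) + v(-1.0625) + v(-0.4375) + v(0.1875)].
Sum ≈ 1.489.

1.489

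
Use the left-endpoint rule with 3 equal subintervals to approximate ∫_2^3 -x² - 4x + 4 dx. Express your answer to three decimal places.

Δx = (3 − 2)/3 = 1/3.
Left endpoints: 2, 7/3, 8/3.
f(2) = -8, f(7/3) = -97/9, f(8/3) = -124/9.
Sum = Δx · [f(2) + f(7/3) + f(8/3)].
Sum ≈ -10.852.

-10.852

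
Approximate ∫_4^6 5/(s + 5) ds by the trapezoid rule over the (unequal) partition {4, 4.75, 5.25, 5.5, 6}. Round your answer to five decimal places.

Subinterval widths: 0.75, 0.5, 0.25, 0.5.
f(4) = 5/9, f(4.75) = 20/39, f(5.25) = 20/41, f(5.5) = 10/21, f(6) = 5/11.
On each subinterval the trapezoid contributes (Δs_i/2)·[f(s_{i-1}) + f(s_i)].
Sum ≈ 1.00398.

1.00398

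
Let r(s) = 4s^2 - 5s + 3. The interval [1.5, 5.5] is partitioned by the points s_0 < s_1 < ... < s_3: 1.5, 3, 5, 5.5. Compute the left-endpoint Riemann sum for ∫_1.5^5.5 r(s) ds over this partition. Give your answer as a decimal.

Subinterval widths: 1.5, 2, 0.5.
Left endpoints: 1.5, 3, 5.
r(1.5) = 4.5, r(3) = 24, r(5) = 78.
Sum = Σ Δs_i · r(s_i).
Sum = 93.75.

93.75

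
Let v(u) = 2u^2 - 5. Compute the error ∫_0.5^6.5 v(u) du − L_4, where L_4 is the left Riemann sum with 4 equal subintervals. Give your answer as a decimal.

Exact integral: ∫_0.5^6.5 v(u) du = 153.
L_4 = 94.5.
Error = 153 − 94.5 = 58.5.

58.5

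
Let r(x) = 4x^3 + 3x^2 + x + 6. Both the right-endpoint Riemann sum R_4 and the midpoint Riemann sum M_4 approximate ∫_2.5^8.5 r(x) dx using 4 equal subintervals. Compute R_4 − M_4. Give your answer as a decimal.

R_4 = 7952.25.
M_4 = 5770.875.
R_4 − M_4 = 2181.375.

2181.375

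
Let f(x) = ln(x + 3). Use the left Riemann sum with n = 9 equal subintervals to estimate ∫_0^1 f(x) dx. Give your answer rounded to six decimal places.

1.233273

Δx = (1 − 0)/9 = 1/9.
Left endpoints: 0, 1/9, 2/9, 1/3, 4/9, 5/9, 2/3, 7/9, 8/9.
f(0) ≈ 1.098612, f(1/9) ≈ 1.134980, f(2/9) ≈ 1.170071, f(1/3) ≈ 1.203973, f(4/9) ≈ 1.236763, f(5/9) ≈ 1.268511, f(2/3) ≈ 1.299283, f(7/9) ≈ 1.329136, f(8/9) ≈ 1.358123.
Sum = Δx · [f(0) + f(1/9) + f(2/9) + ...].
Sum ≈ 1.233273.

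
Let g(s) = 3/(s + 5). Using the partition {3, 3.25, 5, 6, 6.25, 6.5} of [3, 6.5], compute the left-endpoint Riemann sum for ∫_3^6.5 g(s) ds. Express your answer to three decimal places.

Subinterval widths: 0.25, 1.75, 1, 0.25, 0.25.
Left endpoints: 3, 3.25, 5, 6, 6.25.
g(3) = 0.375, g(3.25) = 4/11, g(5) = 0.3, g(6) = 3/11, g(6.25) = 4/15.
Sum = Σ Δs_i · g(s_i).
Sum ≈ 1.165.

1.165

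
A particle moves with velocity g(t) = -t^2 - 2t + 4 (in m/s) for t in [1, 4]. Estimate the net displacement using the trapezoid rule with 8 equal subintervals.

Δt = (4 − 1)/8 = 0.375.
g(1) = 1, g(1.375) = -0.640625, g(1.75) = -2.5625, g(2.125) = -4.765625, g(2.5) = -7.25, g(2.875) = -10.015625, g(3.25) = -13.0625, g(3.625) = -16.390625, g(4) = -20.
T_8 = (Δt/2)·[g(t_0) + 2g(t_1) + ... + 2g(t_{7}) + g(t_8)].
Sum = -24.0703125.

-24.0703125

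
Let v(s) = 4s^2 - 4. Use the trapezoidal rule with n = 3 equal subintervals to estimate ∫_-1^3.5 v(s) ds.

47.25

Δs = (3.5 − (-1))/3 = 1.5.
v(-1) = 0, v(0.5) = -3, v(2) = 12, v(3.5) = 45.
T_3 = (Δs/2)·[v(s_0) + 2v(s_1) + 2v(s_2) + v(s_3)].
Sum = 47.25.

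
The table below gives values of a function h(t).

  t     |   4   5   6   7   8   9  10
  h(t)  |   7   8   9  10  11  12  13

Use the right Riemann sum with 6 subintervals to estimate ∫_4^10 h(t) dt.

Δt = 1.
Sum = 1·[8 + 9 + 10 + 11 + 12 + 13] = 63.

63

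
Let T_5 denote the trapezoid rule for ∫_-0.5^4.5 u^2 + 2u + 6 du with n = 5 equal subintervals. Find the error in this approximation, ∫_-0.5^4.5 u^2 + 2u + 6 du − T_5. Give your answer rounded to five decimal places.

Exact integral: ∫_-0.5^4.5 f(u) du ≈ 80.4166667.
T_5 = 81.25.
Error ≈ 80.4166667 − 81.25 ≈ -0.83333.

-0.83333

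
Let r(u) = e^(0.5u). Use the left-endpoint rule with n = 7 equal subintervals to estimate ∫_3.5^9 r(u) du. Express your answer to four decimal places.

Δu = (9 − 3.5)/7 = 11/14.
Left endpoints: 3.5, 30/7, 71/14, 41/7, 93/14, 52/7, 115/14.
r(3.5) ≈ 5.7546, r(30/7) ≈ 8.5238, r(71/14) ≈ 12.6254, r(41/7) ≈ 18.7009, r(93/14) ≈ 27.6999, r(52/7) ≈ 41.0293, r(115/14) ≈ 60.7728.
Sum = Δu · [r(3.5) + r(30/7) + r(71/14) + ...].
Sum ≈ 137.5838.

137.5838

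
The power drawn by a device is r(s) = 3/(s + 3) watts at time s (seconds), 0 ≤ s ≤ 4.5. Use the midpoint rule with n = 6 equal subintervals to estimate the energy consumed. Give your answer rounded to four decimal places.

Δs = (4.5 − 0)/6 = 0.75.
Midpoints: 0.375, 1.125, 1.875, 2.625, 3.375, 4.125.
r(0.375) = 8/9, r(1.125) = 8/11, r(1.875) = 8/13, r(2.625) = 8/15, r(3.375) = 8/17, r(4.125) = 8/19.
Sum = Δs · [r(0.375) + r(1.125) + r(1.875) + ...].
Sum ≈ 2.7424.

2.7424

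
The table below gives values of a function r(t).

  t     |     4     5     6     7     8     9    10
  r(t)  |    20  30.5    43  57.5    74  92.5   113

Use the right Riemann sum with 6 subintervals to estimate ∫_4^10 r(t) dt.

Δt = 1.
Sum = 1·[30.5 + 43 + 57.5 + 74 + 92.5 + 113] = 410.5.

410.5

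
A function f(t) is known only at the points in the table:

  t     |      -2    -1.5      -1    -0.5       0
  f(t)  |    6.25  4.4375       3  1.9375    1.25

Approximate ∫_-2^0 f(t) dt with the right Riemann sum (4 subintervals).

5.3125

Δt = 0.5.
Sum = 0.5·[4.4375 + 3 + 1.9375 + 1.25] = 5.3125.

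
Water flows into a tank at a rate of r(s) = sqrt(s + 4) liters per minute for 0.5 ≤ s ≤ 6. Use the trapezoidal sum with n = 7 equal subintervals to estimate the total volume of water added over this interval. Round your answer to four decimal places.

14.7139

Δs = (6 − 0.5)/7 = 11/14.
r(0.5) ≈ 2.1213, r(9/7) ≈ 2.2991, r(29/14) ≈ 2.4640, r(20/7) ≈ 2.6186, r(51/14) ≈ 2.7646, r(31/7) ≈ 2.9032, r(73/14) ≈ 3.0355, r(6) ≈ 3.1623.
T_7 = (Δs/2)·[r(s_0) + 2r(s_1) + ... + 2r(s_{6}) + r(s_7)].
Sum ≈ 14.7139.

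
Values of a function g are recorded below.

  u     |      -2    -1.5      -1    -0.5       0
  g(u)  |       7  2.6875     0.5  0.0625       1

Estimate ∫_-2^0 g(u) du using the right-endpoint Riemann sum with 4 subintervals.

Δu = 0.5.
Sum = 0.5·[2.6875 + 0.5 + 0.0625 + 1] = 2.125.

2.125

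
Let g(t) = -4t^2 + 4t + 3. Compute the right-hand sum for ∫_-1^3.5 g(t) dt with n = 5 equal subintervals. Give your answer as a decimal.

Δt = (3.5 − (-1))/5 = 0.9.
Right endpoints: -0.1, 0.8, 1.7, 2.6, 3.5.
g(-0.1) = 2.56, g(0.8) = 3.64, g(1.7) = -1.76, g(2.6) = -13.64, g(3.5) = -32.
Sum = Δt · [g(-0.1) + g(0.8) + g(1.7) + g(2.6) + g(3.5)].
Sum = -37.08.

-37.08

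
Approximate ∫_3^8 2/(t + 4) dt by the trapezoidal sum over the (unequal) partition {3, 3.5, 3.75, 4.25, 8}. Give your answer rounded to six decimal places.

1.095854

Subinterval widths: 0.5, 0.25, 0.5, 3.75.
f(3) = 2/7, f(3.5) = 4/15, f(3.75) = 8/31, f(4.25) = 8/33, f(8) = 1/6.
On each subinterval the trapezoid contributes (Δt_i/2)·[f(t_{i-1}) + f(t_i)].
Sum ≈ 1.095854.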